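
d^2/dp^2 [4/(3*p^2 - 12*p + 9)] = 8*(-p^2 + 4*p + 4*(p - 2)^2 - 3)/(3*(p^2 - 4*p + 3)^3)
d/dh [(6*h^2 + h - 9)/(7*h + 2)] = (42*h^2 + 24*h + 65)/(49*h^2 + 28*h + 4)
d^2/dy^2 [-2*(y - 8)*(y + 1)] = -4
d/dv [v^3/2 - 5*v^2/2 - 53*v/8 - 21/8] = 3*v^2/2 - 5*v - 53/8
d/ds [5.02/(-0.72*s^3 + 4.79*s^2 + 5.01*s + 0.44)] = (10.8432*s^2 - 48.0916*s - 25.1502)/(-0.72*s^3 + 4.79*s^2 + 5.01*s + 0.44)^2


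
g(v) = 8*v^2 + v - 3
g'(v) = 16*v + 1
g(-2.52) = 45.28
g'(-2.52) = -39.32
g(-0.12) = -3.00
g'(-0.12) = -0.92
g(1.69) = 21.54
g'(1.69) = 28.04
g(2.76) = 60.70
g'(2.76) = 45.16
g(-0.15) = -2.97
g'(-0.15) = -1.40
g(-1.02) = 4.30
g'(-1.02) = -15.32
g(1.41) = 14.31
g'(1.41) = 23.56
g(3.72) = 111.43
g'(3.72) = 60.52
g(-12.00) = 1137.00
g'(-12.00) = -191.00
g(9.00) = 654.00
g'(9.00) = 145.00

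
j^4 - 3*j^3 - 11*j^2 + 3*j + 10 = (j - 5)*(j - 1)*(j + 1)*(j + 2)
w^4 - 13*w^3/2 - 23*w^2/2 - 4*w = w*(w - 8)*(w + 1/2)*(w + 1)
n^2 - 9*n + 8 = (n - 8)*(n - 1)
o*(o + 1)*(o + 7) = o^3 + 8*o^2 + 7*o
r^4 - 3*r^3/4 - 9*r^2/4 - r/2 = r*(r - 2)*(r + 1/4)*(r + 1)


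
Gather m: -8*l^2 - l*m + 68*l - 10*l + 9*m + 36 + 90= -8*l^2 + 58*l + m*(9 - l) + 126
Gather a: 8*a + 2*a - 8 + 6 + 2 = 10*a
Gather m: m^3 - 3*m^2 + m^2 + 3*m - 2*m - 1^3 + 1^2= m^3 - 2*m^2 + m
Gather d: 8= 8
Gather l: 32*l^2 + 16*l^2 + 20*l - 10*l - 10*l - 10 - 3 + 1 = 48*l^2 - 12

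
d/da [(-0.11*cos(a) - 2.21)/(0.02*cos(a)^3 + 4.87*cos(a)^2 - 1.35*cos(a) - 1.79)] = (-0.0044*cos(a)^3 - 0.6683*cos(a)^2 - 21.5254*cos(a) + 2.7866)*sin(a)/(0.0004*cos(a)^6 + 0.1948*cos(a)^5 + 23.6629*cos(a)^4 - 13.2206*cos(a)^3 - 15.6121*cos(a)^2 + 4.833*cos(a) + 3.2041)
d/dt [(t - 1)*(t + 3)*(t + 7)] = 3*t^2 + 18*t + 11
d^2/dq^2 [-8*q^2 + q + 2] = -16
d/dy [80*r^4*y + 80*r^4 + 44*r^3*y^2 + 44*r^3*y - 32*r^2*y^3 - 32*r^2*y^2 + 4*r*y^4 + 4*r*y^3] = 4*r*(20*r^3 + 22*r^2*y + 11*r^2 - 24*r*y^2 - 16*r*y + 4*y^3 + 3*y^2)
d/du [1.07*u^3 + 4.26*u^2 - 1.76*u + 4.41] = 3.21*u^2 + 8.52*u - 1.76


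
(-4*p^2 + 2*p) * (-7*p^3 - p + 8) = 28*p^5 - 14*p^4 + 4*p^3 - 34*p^2 + 16*p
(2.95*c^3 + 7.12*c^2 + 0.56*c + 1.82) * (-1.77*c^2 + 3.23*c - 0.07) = -5.2215*c^5 - 3.0739*c^4 + 21.7999*c^3 - 1.911*c^2 + 5.8394*c - 0.1274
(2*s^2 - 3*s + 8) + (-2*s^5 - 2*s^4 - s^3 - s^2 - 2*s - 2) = -2*s^5 - 2*s^4 - s^3 + s^2 - 5*s + 6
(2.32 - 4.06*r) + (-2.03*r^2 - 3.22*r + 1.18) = -2.03*r^2 - 7.28*r + 3.5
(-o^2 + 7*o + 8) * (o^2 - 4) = -o^4 + 7*o^3 + 12*o^2 - 28*o - 32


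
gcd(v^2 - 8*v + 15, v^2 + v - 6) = 1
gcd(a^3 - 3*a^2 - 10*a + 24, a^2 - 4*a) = a - 4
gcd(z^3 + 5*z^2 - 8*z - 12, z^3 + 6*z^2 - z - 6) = z^2 + 7*z + 6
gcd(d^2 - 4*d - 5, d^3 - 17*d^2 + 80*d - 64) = 1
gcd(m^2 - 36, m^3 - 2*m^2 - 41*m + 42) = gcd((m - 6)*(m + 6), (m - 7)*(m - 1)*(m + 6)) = m + 6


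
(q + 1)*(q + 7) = q^2 + 8*q + 7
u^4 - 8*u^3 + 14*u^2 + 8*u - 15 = (u - 5)*(u - 3)*(u - 1)*(u + 1)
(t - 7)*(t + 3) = t^2 - 4*t - 21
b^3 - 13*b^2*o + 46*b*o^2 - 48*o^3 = (b - 8*o)*(b - 3*o)*(b - 2*o)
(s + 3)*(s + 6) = s^2 + 9*s + 18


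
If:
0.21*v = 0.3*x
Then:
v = 1.42857142857143*x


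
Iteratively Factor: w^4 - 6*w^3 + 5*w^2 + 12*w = (w - 4)*(w^3 - 2*w^2 - 3*w) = (w - 4)*(w + 1)*(w^2 - 3*w) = w*(w - 4)*(w + 1)*(w - 3)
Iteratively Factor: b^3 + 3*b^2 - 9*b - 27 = (b + 3)*(b^2 - 9) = (b + 3)^2*(b - 3)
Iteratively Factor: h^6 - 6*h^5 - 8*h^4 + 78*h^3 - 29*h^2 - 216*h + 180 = (h - 1)*(h^5 - 5*h^4 - 13*h^3 + 65*h^2 + 36*h - 180) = (h - 3)*(h - 1)*(h^4 - 2*h^3 - 19*h^2 + 8*h + 60) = (h - 3)*(h - 1)*(h + 3)*(h^3 - 5*h^2 - 4*h + 20) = (h - 3)*(h - 2)*(h - 1)*(h + 3)*(h^2 - 3*h - 10) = (h - 3)*(h - 2)*(h - 1)*(h + 2)*(h + 3)*(h - 5)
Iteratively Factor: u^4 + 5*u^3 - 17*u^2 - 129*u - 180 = (u + 4)*(u^3 + u^2 - 21*u - 45) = (u + 3)*(u + 4)*(u^2 - 2*u - 15) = (u + 3)^2*(u + 4)*(u - 5)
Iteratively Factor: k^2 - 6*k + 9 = (k - 3)*(k - 3)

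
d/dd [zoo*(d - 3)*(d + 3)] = zoo*d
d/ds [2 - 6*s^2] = -12*s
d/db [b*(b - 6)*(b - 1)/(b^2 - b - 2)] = (b^4 - 2*b^3 - 5*b^2 + 28*b - 12)/(b^4 - 2*b^3 - 3*b^2 + 4*b + 4)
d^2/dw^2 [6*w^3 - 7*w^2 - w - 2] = 36*w - 14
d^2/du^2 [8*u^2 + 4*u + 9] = 16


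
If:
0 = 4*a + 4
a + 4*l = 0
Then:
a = -1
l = 1/4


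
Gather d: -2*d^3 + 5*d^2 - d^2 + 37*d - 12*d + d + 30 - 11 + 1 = -2*d^3 + 4*d^2 + 26*d + 20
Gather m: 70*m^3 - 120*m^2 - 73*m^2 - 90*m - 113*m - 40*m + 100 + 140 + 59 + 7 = 70*m^3 - 193*m^2 - 243*m + 306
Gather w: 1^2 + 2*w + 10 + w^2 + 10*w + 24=w^2 + 12*w + 35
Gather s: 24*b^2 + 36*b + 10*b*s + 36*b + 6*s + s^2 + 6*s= 24*b^2 + 72*b + s^2 + s*(10*b + 12)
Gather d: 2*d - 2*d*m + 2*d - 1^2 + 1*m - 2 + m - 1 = d*(4 - 2*m) + 2*m - 4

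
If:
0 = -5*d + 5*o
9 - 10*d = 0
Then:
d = 9/10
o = 9/10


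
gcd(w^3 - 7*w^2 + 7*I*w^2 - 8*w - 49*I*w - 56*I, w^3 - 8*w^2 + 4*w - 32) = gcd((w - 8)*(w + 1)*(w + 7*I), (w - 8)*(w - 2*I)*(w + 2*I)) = w - 8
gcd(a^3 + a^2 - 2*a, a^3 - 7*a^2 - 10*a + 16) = a^2 + a - 2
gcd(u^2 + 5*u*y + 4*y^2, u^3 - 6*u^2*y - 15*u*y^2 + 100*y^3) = u + 4*y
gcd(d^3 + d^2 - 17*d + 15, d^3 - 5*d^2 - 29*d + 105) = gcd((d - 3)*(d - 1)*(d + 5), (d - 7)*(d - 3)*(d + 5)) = d^2 + 2*d - 15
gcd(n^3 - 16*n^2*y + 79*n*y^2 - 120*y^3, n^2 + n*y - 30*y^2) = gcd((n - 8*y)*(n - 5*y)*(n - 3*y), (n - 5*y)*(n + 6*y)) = -n + 5*y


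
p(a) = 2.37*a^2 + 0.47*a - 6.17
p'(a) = 4.74*a + 0.47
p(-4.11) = 31.93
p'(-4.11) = -19.01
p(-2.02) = 2.55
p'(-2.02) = -9.10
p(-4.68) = 43.54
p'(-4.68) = -21.71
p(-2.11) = 3.39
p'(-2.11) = -9.53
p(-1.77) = 0.42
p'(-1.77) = -7.92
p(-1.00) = -4.27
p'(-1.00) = -4.27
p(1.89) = 3.18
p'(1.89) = 9.43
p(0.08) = -6.12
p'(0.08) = 0.85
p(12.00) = 340.75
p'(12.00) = 57.35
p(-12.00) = 329.47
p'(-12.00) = -56.41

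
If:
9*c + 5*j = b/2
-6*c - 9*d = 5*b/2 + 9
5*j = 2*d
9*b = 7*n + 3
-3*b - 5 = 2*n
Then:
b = -29/39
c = 853/5382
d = -1613/1794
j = -1613/4485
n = -18/13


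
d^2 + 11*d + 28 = (d + 4)*(d + 7)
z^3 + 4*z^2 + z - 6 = (z - 1)*(z + 2)*(z + 3)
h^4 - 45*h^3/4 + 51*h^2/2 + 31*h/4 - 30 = (h - 8)*(h - 3)*(h - 5/4)*(h + 1)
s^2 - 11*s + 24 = (s - 8)*(s - 3)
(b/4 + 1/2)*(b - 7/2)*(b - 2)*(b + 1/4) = b^4/4 - 13*b^3/16 - 39*b^2/32 + 13*b/4 + 7/8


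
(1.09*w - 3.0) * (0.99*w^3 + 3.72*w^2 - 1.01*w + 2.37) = 1.0791*w^4 + 1.0848*w^3 - 12.2609*w^2 + 5.6133*w - 7.11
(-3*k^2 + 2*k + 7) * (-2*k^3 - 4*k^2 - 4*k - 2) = 6*k^5 + 8*k^4 - 10*k^3 - 30*k^2 - 32*k - 14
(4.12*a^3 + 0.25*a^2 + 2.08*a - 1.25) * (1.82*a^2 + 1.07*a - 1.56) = 7.4984*a^5 + 4.8634*a^4 - 2.3741*a^3 - 0.4394*a^2 - 4.5823*a + 1.95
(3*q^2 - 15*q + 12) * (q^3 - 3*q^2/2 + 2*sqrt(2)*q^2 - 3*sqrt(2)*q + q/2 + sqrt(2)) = 3*q^5 - 39*q^4/2 + 6*sqrt(2)*q^4 - 39*sqrt(2)*q^3 + 36*q^3 - 51*q^2/2 + 72*sqrt(2)*q^2 - 51*sqrt(2)*q + 6*q + 12*sqrt(2)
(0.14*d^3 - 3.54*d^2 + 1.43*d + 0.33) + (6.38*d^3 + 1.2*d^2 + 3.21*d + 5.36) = 6.52*d^3 - 2.34*d^2 + 4.64*d + 5.69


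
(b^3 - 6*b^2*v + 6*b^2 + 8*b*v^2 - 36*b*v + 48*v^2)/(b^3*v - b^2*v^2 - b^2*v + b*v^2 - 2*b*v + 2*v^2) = (b^3 - 6*b^2*v + 6*b^2 + 8*b*v^2 - 36*b*v + 48*v^2)/(v*(b^3 - b^2*v - b^2 + b*v - 2*b + 2*v))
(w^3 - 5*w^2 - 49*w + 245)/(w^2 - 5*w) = w - 49/w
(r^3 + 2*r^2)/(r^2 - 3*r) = r*(r + 2)/(r - 3)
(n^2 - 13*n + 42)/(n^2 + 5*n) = (n^2 - 13*n + 42)/(n*(n + 5))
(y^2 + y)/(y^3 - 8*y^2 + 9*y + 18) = y/(y^2 - 9*y + 18)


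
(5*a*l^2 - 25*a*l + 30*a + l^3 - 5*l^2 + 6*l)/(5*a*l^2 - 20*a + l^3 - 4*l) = (l - 3)/(l + 2)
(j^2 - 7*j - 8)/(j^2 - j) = (j^2 - 7*j - 8)/(j*(j - 1))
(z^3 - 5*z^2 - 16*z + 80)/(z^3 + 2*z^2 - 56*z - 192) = (z^2 - 9*z + 20)/(z^2 - 2*z - 48)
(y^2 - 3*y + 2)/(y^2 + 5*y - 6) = (y - 2)/(y + 6)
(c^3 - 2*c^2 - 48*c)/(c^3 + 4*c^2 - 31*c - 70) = c*(c^2 - 2*c - 48)/(c^3 + 4*c^2 - 31*c - 70)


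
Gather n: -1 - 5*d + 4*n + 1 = -5*d + 4*n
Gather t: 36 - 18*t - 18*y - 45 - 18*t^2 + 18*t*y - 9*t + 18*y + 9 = -18*t^2 + t*(18*y - 27)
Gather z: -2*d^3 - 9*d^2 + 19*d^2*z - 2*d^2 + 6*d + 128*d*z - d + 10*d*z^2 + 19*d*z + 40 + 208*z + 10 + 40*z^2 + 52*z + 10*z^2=-2*d^3 - 11*d^2 + 5*d + z^2*(10*d + 50) + z*(19*d^2 + 147*d + 260) + 50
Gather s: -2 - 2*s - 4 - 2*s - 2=-4*s - 8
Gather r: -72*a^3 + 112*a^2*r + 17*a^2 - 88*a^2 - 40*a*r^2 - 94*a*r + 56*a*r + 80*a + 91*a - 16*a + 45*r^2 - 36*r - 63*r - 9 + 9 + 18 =-72*a^3 - 71*a^2 + 155*a + r^2*(45 - 40*a) + r*(112*a^2 - 38*a - 99) + 18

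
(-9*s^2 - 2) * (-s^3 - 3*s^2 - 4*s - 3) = 9*s^5 + 27*s^4 + 38*s^3 + 33*s^2 + 8*s + 6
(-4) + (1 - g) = -g - 3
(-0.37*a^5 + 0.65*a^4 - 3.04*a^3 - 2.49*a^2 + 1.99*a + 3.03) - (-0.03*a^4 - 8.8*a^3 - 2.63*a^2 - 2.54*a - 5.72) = -0.37*a^5 + 0.68*a^4 + 5.76*a^3 + 0.14*a^2 + 4.53*a + 8.75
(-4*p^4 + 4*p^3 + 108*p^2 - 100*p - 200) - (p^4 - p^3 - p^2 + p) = -5*p^4 + 5*p^3 + 109*p^2 - 101*p - 200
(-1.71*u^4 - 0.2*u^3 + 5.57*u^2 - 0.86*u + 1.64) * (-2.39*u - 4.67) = 4.0869*u^5 + 8.4637*u^4 - 12.3783*u^3 - 23.9565*u^2 + 0.0965999999999996*u - 7.6588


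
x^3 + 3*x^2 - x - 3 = (x - 1)*(x + 1)*(x + 3)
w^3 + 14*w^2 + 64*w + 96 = (w + 4)^2*(w + 6)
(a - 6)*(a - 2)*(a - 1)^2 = a^4 - 10*a^3 + 29*a^2 - 32*a + 12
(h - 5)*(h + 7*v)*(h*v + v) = h^3*v + 7*h^2*v^2 - 4*h^2*v - 28*h*v^2 - 5*h*v - 35*v^2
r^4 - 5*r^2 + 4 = (r - 2)*(r - 1)*(r + 1)*(r + 2)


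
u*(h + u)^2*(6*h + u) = 6*h^3*u + 13*h^2*u^2 + 8*h*u^3 + u^4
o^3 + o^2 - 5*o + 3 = (o - 1)^2*(o + 3)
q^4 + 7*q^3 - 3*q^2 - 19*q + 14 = (q - 1)^2*(q + 2)*(q + 7)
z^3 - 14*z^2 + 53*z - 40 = (z - 8)*(z - 5)*(z - 1)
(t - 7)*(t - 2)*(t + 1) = t^3 - 8*t^2 + 5*t + 14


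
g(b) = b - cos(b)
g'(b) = sin(b) + 1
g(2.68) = 3.58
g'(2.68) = 1.45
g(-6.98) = -7.75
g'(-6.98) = 0.36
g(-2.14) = -1.60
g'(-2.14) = 0.16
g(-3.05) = -2.05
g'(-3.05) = 0.91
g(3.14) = 4.14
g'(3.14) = 1.00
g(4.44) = 4.71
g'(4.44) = 0.04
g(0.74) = 0.00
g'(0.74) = 1.67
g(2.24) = 2.86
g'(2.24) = 1.78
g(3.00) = 3.99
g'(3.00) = 1.14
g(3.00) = 3.99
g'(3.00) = 1.14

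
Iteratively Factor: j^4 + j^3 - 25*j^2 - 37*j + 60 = (j + 4)*(j^3 - 3*j^2 - 13*j + 15) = (j - 5)*(j + 4)*(j^2 + 2*j - 3) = (j - 5)*(j - 1)*(j + 4)*(j + 3)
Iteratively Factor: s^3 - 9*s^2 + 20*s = (s)*(s^2 - 9*s + 20) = s*(s - 4)*(s - 5)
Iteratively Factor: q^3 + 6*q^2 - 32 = (q + 4)*(q^2 + 2*q - 8) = (q + 4)^2*(q - 2)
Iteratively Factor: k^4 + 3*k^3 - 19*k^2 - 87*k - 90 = (k + 2)*(k^3 + k^2 - 21*k - 45) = (k + 2)*(k + 3)*(k^2 - 2*k - 15) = (k - 5)*(k + 2)*(k + 3)*(k + 3)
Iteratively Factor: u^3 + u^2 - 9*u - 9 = (u - 3)*(u^2 + 4*u + 3) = (u - 3)*(u + 1)*(u + 3)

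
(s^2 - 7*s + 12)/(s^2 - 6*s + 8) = (s - 3)/(s - 2)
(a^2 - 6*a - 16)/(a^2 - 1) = (a^2 - 6*a - 16)/(a^2 - 1)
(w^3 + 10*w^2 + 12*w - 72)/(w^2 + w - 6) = (w^2 + 12*w + 36)/(w + 3)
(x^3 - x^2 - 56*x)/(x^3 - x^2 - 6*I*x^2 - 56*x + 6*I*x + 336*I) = x/(x - 6*I)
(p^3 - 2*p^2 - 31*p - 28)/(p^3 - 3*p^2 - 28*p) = (p + 1)/p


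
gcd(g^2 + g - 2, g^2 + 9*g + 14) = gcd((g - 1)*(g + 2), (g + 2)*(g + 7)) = g + 2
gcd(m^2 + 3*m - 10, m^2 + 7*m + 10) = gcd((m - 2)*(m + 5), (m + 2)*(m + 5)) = m + 5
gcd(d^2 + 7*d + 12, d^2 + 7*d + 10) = 1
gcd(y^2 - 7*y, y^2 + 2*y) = y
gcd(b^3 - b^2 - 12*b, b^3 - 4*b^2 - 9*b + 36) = b^2 - b - 12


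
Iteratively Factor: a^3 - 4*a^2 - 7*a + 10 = (a + 2)*(a^2 - 6*a + 5) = (a - 1)*(a + 2)*(a - 5)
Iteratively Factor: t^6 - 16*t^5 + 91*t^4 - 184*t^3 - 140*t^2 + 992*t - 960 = (t - 5)*(t^5 - 11*t^4 + 36*t^3 - 4*t^2 - 160*t + 192) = (t - 5)*(t - 3)*(t^4 - 8*t^3 + 12*t^2 + 32*t - 64) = (t - 5)*(t - 3)*(t + 2)*(t^3 - 10*t^2 + 32*t - 32) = (t - 5)*(t - 4)*(t - 3)*(t + 2)*(t^2 - 6*t + 8) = (t - 5)*(t - 4)^2*(t - 3)*(t + 2)*(t - 2)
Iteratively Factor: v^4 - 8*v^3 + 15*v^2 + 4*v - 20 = (v - 5)*(v^3 - 3*v^2 + 4) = (v - 5)*(v - 2)*(v^2 - v - 2) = (v - 5)*(v - 2)*(v + 1)*(v - 2)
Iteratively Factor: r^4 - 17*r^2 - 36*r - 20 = (r + 1)*(r^3 - r^2 - 16*r - 20) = (r + 1)*(r + 2)*(r^2 - 3*r - 10) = (r - 5)*(r + 1)*(r + 2)*(r + 2)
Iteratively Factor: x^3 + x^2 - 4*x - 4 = (x - 2)*(x^2 + 3*x + 2) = (x - 2)*(x + 1)*(x + 2)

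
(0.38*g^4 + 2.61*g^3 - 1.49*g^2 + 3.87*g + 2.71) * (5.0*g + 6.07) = 1.9*g^5 + 15.3566*g^4 + 8.3927*g^3 + 10.3057*g^2 + 37.0409*g + 16.4497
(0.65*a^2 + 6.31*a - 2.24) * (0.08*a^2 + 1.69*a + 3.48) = 0.052*a^4 + 1.6033*a^3 + 12.7467*a^2 + 18.1732*a - 7.7952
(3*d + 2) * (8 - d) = -3*d^2 + 22*d + 16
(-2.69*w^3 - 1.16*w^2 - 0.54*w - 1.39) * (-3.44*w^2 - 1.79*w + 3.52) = 9.2536*w^5 + 8.8055*w^4 - 5.5348*w^3 + 1.665*w^2 + 0.5873*w - 4.8928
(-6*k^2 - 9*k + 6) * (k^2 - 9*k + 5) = -6*k^4 + 45*k^3 + 57*k^2 - 99*k + 30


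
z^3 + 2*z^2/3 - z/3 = z*(z - 1/3)*(z + 1)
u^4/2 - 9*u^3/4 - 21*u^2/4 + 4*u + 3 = (u/2 + 1)*(u - 6)*(u - 1)*(u + 1/2)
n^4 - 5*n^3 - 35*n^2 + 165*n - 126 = (n - 7)*(n - 3)*(n - 1)*(n + 6)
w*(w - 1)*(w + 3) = w^3 + 2*w^2 - 3*w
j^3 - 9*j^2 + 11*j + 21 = (j - 7)*(j - 3)*(j + 1)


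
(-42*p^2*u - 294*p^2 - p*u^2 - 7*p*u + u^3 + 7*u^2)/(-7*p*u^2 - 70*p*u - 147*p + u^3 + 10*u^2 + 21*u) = (6*p + u)/(u + 3)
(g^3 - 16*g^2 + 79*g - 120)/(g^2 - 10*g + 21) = (g^2 - 13*g + 40)/(g - 7)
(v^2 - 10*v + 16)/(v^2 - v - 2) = (v - 8)/(v + 1)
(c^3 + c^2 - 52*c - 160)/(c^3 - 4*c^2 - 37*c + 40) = (c + 4)/(c - 1)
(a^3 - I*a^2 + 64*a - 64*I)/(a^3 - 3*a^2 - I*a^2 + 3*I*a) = (a^2 + 64)/(a*(a - 3))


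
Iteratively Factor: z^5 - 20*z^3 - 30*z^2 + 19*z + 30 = (z - 5)*(z^4 + 5*z^3 + 5*z^2 - 5*z - 6) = (z - 5)*(z + 2)*(z^3 + 3*z^2 - z - 3) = (z - 5)*(z + 1)*(z + 2)*(z^2 + 2*z - 3) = (z - 5)*(z - 1)*(z + 1)*(z + 2)*(z + 3)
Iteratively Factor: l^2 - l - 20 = (l - 5)*(l + 4)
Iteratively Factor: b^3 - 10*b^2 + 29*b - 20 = (b - 4)*(b^2 - 6*b + 5) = (b - 4)*(b - 1)*(b - 5)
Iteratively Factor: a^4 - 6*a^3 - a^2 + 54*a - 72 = (a - 2)*(a^3 - 4*a^2 - 9*a + 36) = (a - 3)*(a - 2)*(a^2 - a - 12) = (a - 4)*(a - 3)*(a - 2)*(a + 3)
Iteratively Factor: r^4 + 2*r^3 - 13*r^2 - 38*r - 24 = (r - 4)*(r^3 + 6*r^2 + 11*r + 6) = (r - 4)*(r + 3)*(r^2 + 3*r + 2) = (r - 4)*(r + 1)*(r + 3)*(r + 2)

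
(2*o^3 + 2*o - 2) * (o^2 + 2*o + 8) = 2*o^5 + 4*o^4 + 18*o^3 + 2*o^2 + 12*o - 16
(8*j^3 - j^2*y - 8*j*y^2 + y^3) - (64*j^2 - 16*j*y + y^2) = 8*j^3 - j^2*y - 64*j^2 - 8*j*y^2 + 16*j*y + y^3 - y^2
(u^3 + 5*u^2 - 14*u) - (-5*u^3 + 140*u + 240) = 6*u^3 + 5*u^2 - 154*u - 240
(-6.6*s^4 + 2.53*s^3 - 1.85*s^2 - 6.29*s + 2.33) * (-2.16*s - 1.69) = 14.256*s^5 + 5.6892*s^4 - 0.279699999999999*s^3 + 16.7129*s^2 + 5.5973*s - 3.9377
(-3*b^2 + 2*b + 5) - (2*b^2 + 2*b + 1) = 4 - 5*b^2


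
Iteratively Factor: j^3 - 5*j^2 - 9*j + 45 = (j + 3)*(j^2 - 8*j + 15) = (j - 3)*(j + 3)*(j - 5)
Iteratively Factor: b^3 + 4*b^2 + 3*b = (b + 3)*(b^2 + b) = b*(b + 3)*(b + 1)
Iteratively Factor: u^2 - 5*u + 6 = (u - 3)*(u - 2)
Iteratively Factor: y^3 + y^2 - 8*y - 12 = (y + 2)*(y^2 - y - 6) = (y + 2)^2*(y - 3)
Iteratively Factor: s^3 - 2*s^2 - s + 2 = (s - 1)*(s^2 - s - 2) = (s - 2)*(s - 1)*(s + 1)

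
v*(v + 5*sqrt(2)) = v^2 + 5*sqrt(2)*v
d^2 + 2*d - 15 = (d - 3)*(d + 5)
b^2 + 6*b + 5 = (b + 1)*(b + 5)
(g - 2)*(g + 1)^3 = g^4 + g^3 - 3*g^2 - 5*g - 2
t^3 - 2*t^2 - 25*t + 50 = (t - 5)*(t - 2)*(t + 5)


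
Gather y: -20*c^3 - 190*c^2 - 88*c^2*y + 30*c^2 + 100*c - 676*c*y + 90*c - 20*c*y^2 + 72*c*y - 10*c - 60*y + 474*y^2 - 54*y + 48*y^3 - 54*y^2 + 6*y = -20*c^3 - 160*c^2 + 180*c + 48*y^3 + y^2*(420 - 20*c) + y*(-88*c^2 - 604*c - 108)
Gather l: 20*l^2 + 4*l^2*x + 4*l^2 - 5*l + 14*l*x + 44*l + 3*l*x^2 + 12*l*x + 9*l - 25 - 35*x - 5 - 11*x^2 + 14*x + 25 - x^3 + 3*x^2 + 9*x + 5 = l^2*(4*x + 24) + l*(3*x^2 + 26*x + 48) - x^3 - 8*x^2 - 12*x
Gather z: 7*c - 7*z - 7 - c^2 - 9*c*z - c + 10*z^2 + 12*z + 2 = -c^2 + 6*c + 10*z^2 + z*(5 - 9*c) - 5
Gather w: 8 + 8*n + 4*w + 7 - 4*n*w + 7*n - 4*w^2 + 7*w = 15*n - 4*w^2 + w*(11 - 4*n) + 15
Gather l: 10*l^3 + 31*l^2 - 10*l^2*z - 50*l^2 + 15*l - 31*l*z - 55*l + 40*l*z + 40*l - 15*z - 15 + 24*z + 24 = 10*l^3 + l^2*(-10*z - 19) + 9*l*z + 9*z + 9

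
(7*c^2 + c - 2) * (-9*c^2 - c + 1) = -63*c^4 - 16*c^3 + 24*c^2 + 3*c - 2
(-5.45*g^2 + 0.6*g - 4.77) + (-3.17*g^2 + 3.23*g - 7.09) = -8.62*g^2 + 3.83*g - 11.86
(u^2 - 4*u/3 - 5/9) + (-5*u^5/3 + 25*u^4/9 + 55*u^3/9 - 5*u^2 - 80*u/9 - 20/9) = -5*u^5/3 + 25*u^4/9 + 55*u^3/9 - 4*u^2 - 92*u/9 - 25/9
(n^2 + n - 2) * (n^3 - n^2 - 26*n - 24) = n^5 - 29*n^3 - 48*n^2 + 28*n + 48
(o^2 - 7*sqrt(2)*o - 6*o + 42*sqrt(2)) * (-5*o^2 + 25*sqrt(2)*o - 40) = -5*o^4 + 30*o^3 + 60*sqrt(2)*o^3 - 360*sqrt(2)*o^2 - 390*o^2 + 280*sqrt(2)*o + 2340*o - 1680*sqrt(2)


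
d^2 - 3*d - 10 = (d - 5)*(d + 2)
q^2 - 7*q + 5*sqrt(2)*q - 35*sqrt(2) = (q - 7)*(q + 5*sqrt(2))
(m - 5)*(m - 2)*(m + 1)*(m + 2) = m^4 - 4*m^3 - 9*m^2 + 16*m + 20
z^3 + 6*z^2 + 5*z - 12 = (z - 1)*(z + 3)*(z + 4)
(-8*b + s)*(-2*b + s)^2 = -32*b^3 + 36*b^2*s - 12*b*s^2 + s^3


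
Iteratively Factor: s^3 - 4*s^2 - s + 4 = (s - 1)*(s^2 - 3*s - 4) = (s - 1)*(s + 1)*(s - 4)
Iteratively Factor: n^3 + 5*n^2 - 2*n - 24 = (n + 4)*(n^2 + n - 6) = (n + 3)*(n + 4)*(n - 2)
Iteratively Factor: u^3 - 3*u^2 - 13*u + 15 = (u - 5)*(u^2 + 2*u - 3) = (u - 5)*(u + 3)*(u - 1)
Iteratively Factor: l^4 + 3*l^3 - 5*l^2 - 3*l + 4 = (l + 4)*(l^3 - l^2 - l + 1) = (l - 1)*(l + 4)*(l^2 - 1) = (l - 1)^2*(l + 4)*(l + 1)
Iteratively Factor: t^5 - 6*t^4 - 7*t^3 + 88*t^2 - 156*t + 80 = (t - 2)*(t^4 - 4*t^3 - 15*t^2 + 58*t - 40) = (t - 2)*(t - 1)*(t^3 - 3*t^2 - 18*t + 40) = (t - 2)^2*(t - 1)*(t^2 - t - 20) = (t - 2)^2*(t - 1)*(t + 4)*(t - 5)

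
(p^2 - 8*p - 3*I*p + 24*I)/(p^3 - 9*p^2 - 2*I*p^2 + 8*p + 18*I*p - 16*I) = (p - 3*I)/(p^2 - p*(1 + 2*I) + 2*I)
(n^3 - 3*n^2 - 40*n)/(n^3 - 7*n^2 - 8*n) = (n + 5)/(n + 1)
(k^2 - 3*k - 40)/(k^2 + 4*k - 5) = (k - 8)/(k - 1)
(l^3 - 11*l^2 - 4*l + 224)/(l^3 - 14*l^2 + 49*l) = (l^2 - 4*l - 32)/(l*(l - 7))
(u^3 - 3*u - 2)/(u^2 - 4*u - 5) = (u^2 - u - 2)/(u - 5)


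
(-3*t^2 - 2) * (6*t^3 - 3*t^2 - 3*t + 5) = -18*t^5 + 9*t^4 - 3*t^3 - 9*t^2 + 6*t - 10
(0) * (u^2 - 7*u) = 0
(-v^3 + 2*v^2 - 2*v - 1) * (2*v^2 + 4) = -2*v^5 + 4*v^4 - 8*v^3 + 6*v^2 - 8*v - 4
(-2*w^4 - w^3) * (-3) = 6*w^4 + 3*w^3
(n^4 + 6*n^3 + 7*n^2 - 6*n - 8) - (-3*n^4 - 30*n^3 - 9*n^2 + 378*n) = 4*n^4 + 36*n^3 + 16*n^2 - 384*n - 8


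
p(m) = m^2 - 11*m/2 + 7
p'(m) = 2*m - 11/2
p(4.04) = 1.10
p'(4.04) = 2.58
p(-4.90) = 57.96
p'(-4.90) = -15.30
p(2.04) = -0.06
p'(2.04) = -1.42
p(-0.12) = 7.67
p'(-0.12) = -5.74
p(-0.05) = 7.28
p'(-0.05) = -5.60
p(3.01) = -0.49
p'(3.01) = 0.52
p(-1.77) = 19.87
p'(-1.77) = -9.04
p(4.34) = 1.97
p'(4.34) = 3.18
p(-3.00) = 32.50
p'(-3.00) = -11.50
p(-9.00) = 137.50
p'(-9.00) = -23.50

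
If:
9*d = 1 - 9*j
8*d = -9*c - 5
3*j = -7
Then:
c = -221/81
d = 22/9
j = -7/3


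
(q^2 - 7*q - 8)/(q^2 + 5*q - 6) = (q^2 - 7*q - 8)/(q^2 + 5*q - 6)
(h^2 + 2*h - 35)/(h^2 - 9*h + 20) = (h + 7)/(h - 4)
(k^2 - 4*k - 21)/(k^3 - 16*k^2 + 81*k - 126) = (k + 3)/(k^2 - 9*k + 18)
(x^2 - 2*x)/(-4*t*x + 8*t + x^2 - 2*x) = x/(-4*t + x)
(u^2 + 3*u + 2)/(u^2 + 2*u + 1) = (u + 2)/(u + 1)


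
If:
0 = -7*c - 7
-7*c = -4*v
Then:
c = -1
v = -7/4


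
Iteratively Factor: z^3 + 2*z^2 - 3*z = (z - 1)*(z^2 + 3*z) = z*(z - 1)*(z + 3)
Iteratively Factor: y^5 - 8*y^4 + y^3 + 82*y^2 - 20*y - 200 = (y - 5)*(y^4 - 3*y^3 - 14*y^2 + 12*y + 40) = (y - 5)^2*(y^3 + 2*y^2 - 4*y - 8) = (y - 5)^2*(y + 2)*(y^2 - 4) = (y - 5)^2*(y - 2)*(y + 2)*(y + 2)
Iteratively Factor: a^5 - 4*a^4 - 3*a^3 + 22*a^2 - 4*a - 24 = (a + 2)*(a^4 - 6*a^3 + 9*a^2 + 4*a - 12) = (a + 1)*(a + 2)*(a^3 - 7*a^2 + 16*a - 12) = (a - 2)*(a + 1)*(a + 2)*(a^2 - 5*a + 6) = (a - 3)*(a - 2)*(a + 1)*(a + 2)*(a - 2)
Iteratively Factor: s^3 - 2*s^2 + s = (s)*(s^2 - 2*s + 1) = s*(s - 1)*(s - 1)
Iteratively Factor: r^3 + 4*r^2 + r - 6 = (r - 1)*(r^2 + 5*r + 6) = (r - 1)*(r + 2)*(r + 3)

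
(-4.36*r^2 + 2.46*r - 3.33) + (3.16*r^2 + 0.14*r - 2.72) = -1.2*r^2 + 2.6*r - 6.05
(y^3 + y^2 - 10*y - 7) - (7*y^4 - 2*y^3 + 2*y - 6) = -7*y^4 + 3*y^3 + y^2 - 12*y - 1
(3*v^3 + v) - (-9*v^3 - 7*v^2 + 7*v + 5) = 12*v^3 + 7*v^2 - 6*v - 5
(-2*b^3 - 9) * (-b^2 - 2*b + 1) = 2*b^5 + 4*b^4 - 2*b^3 + 9*b^2 + 18*b - 9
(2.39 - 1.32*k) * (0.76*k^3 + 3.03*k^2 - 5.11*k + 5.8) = -1.0032*k^4 - 2.1832*k^3 + 13.9869*k^2 - 19.8689*k + 13.862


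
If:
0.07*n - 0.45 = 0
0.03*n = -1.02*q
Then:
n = 6.43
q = -0.19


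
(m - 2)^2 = m^2 - 4*m + 4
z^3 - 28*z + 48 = (z - 4)*(z - 2)*(z + 6)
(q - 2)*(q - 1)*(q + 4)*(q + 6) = q^4 + 7*q^3 - 4*q^2 - 52*q + 48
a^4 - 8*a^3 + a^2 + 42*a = a*(a - 7)*(a - 3)*(a + 2)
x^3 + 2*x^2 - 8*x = x*(x - 2)*(x + 4)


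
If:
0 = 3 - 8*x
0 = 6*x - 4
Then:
No Solution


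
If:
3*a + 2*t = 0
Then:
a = -2*t/3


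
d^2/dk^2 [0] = 0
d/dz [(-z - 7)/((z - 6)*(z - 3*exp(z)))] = (-(z - 6)*(z + 7)*(3*exp(z) - 1) - (z - 6)*(z - 3*exp(z)) + (z + 7)*(z - 3*exp(z)))/((z - 6)^2*(z - 3*exp(z))^2)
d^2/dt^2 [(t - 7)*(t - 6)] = 2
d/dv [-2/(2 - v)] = -2/(v - 2)^2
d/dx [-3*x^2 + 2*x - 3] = 2 - 6*x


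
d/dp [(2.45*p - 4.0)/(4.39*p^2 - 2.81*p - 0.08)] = (-10.7555*p^2 + 35.12*p - 11.436)/(19.2721*p^4 - 24.6718*p^3 + 7.1937*p^2 + 0.4496*p + 0.0064)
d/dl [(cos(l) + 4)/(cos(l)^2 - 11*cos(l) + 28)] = (cos(l)^2 + 8*cos(l) - 72)*sin(l)/(cos(l)^2 - 11*cos(l) + 28)^2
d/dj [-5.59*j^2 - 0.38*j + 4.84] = -11.18*j - 0.38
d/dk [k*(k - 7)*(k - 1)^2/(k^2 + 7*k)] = 2*(k^3 + 6*k^2 - 63*k + 56)/(k^2 + 14*k + 49)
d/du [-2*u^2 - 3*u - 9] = -4*u - 3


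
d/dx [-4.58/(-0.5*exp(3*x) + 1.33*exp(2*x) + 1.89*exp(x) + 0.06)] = (-6.87*exp(2*x) + 12.1828*exp(x) + 8.6562)*exp(x)/(-0.5*exp(3*x) + 1.33*exp(2*x) + 1.89*exp(x) + 0.06)^2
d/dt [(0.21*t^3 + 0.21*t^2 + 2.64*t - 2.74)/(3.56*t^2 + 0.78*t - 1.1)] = (0.7476*t^4 + 0.3276*t^3 - 9.9276*t^2 + 19.0468*t - 0.7668)/(12.6736*t^4 + 5.5536*t^3 - 7.2236*t^2 - 1.716*t + 1.21)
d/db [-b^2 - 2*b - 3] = -2*b - 2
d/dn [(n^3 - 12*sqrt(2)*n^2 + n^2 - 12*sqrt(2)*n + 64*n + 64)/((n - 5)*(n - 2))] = (n^4 - 14*n^3 - 41*n^2 + 96*sqrt(2)*n^2 - 240*sqrt(2)*n - 108*n - 120*sqrt(2) + 1088)/(n^4 - 14*n^3 + 69*n^2 - 140*n + 100)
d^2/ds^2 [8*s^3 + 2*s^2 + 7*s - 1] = 48*s + 4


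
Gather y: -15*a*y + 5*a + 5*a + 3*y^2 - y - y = 10*a + 3*y^2 + y*(-15*a - 2)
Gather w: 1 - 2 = -1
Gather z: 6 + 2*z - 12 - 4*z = -2*z - 6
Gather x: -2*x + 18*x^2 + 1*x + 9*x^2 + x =27*x^2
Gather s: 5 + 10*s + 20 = 10*s + 25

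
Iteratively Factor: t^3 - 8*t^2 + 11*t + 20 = (t - 5)*(t^2 - 3*t - 4) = (t - 5)*(t + 1)*(t - 4)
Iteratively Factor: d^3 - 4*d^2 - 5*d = (d)*(d^2 - 4*d - 5) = d*(d - 5)*(d + 1)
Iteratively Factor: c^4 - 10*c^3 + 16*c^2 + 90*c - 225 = (c + 3)*(c^3 - 13*c^2 + 55*c - 75) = (c - 3)*(c + 3)*(c^2 - 10*c + 25) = (c - 5)*(c - 3)*(c + 3)*(c - 5)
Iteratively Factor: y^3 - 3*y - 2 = (y + 1)*(y^2 - y - 2) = (y + 1)^2*(y - 2)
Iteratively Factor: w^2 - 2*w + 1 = (w - 1)*(w - 1)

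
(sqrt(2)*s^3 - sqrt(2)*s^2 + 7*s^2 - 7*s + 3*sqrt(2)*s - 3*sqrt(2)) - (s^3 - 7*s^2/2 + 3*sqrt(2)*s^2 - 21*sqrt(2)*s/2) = -s^3 + sqrt(2)*s^3 - 4*sqrt(2)*s^2 + 21*s^2/2 - 7*s + 27*sqrt(2)*s/2 - 3*sqrt(2)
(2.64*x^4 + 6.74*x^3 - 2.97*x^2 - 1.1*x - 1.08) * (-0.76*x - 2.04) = -2.0064*x^5 - 10.508*x^4 - 11.4924*x^3 + 6.8948*x^2 + 3.0648*x + 2.2032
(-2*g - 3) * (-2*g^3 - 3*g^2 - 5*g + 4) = 4*g^4 + 12*g^3 + 19*g^2 + 7*g - 12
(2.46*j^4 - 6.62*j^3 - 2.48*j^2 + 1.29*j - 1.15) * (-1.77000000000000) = -4.3542*j^4 + 11.7174*j^3 + 4.3896*j^2 - 2.2833*j + 2.0355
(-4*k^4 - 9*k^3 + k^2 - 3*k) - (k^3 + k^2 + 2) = -4*k^4 - 10*k^3 - 3*k - 2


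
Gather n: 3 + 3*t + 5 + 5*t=8*t + 8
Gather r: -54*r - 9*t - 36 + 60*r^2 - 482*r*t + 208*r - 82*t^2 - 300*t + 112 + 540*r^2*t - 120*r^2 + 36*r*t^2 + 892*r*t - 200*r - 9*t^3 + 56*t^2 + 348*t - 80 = r^2*(540*t - 60) + r*(36*t^2 + 410*t - 46) - 9*t^3 - 26*t^2 + 39*t - 4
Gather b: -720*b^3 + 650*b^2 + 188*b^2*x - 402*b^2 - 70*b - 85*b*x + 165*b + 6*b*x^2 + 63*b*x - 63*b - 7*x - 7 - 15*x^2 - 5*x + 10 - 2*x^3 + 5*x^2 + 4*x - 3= -720*b^3 + b^2*(188*x + 248) + b*(6*x^2 - 22*x + 32) - 2*x^3 - 10*x^2 - 8*x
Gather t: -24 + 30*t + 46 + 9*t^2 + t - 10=9*t^2 + 31*t + 12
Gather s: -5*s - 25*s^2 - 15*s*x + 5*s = -25*s^2 - 15*s*x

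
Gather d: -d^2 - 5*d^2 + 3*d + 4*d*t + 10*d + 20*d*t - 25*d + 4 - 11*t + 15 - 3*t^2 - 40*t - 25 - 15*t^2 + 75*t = -6*d^2 + d*(24*t - 12) - 18*t^2 + 24*t - 6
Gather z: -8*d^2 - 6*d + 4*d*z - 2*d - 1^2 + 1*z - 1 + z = -8*d^2 - 8*d + z*(4*d + 2) - 2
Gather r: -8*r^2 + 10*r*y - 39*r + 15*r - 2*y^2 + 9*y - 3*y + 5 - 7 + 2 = -8*r^2 + r*(10*y - 24) - 2*y^2 + 6*y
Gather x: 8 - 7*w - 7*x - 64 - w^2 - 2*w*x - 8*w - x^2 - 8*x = -w^2 - 15*w - x^2 + x*(-2*w - 15) - 56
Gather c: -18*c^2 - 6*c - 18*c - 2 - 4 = -18*c^2 - 24*c - 6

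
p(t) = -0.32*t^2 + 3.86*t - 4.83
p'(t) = 3.86 - 0.64*t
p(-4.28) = -27.21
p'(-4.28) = 6.60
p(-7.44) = -51.26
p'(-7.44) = 8.62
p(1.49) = 0.21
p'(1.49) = 2.91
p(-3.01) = -19.35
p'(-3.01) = 5.79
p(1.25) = -0.50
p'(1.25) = 3.06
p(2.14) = 1.96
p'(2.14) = 2.49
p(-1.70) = -12.32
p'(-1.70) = 4.95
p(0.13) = -4.33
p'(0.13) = 3.78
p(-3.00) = -19.29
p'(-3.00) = 5.78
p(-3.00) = -19.29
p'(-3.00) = 5.78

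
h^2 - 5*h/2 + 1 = (h - 2)*(h - 1/2)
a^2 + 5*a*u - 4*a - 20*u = (a - 4)*(a + 5*u)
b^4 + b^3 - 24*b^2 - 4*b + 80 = (b - 4)*(b - 2)*(b + 2)*(b + 5)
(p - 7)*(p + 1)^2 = p^3 - 5*p^2 - 13*p - 7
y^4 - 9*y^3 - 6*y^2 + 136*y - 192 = (y - 8)*(y - 3)*(y - 2)*(y + 4)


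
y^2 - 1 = (y - 1)*(y + 1)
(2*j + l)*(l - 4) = 2*j*l - 8*j + l^2 - 4*l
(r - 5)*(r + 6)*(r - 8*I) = r^3 + r^2 - 8*I*r^2 - 30*r - 8*I*r + 240*I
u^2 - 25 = (u - 5)*(u + 5)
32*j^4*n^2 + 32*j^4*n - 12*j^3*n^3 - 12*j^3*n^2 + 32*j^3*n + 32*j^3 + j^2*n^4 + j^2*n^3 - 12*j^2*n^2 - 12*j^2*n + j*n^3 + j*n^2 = (-8*j + n)*(-4*j + n)*(j*n + 1)*(j*n + j)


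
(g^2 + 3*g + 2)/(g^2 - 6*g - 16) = (g + 1)/(g - 8)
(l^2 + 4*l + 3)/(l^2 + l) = (l + 3)/l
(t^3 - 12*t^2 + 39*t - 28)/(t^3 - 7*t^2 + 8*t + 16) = (t^2 - 8*t + 7)/(t^2 - 3*t - 4)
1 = 1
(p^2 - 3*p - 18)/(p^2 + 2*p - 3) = (p - 6)/(p - 1)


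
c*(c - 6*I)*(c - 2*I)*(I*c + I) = I*c^4 + 8*c^3 + I*c^3 + 8*c^2 - 12*I*c^2 - 12*I*c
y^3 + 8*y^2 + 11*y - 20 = (y - 1)*(y + 4)*(y + 5)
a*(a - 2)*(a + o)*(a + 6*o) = a^4 + 7*a^3*o - 2*a^3 + 6*a^2*o^2 - 14*a^2*o - 12*a*o^2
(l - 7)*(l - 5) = l^2 - 12*l + 35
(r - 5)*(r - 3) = r^2 - 8*r + 15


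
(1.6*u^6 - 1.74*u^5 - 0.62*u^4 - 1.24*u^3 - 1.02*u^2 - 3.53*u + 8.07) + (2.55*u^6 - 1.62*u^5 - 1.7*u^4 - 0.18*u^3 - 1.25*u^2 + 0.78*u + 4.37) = 4.15*u^6 - 3.36*u^5 - 2.32*u^4 - 1.42*u^3 - 2.27*u^2 - 2.75*u + 12.44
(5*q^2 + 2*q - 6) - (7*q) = 5*q^2 - 5*q - 6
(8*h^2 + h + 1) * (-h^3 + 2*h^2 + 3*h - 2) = -8*h^5 + 15*h^4 + 25*h^3 - 11*h^2 + h - 2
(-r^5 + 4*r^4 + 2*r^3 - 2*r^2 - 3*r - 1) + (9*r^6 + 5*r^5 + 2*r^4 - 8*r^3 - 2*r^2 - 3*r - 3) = 9*r^6 + 4*r^5 + 6*r^4 - 6*r^3 - 4*r^2 - 6*r - 4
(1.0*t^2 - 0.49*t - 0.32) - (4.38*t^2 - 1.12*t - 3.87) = -3.38*t^2 + 0.63*t + 3.55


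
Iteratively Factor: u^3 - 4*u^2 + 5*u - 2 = (u - 1)*(u^2 - 3*u + 2) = (u - 1)^2*(u - 2)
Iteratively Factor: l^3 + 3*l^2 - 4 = (l - 1)*(l^2 + 4*l + 4) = (l - 1)*(l + 2)*(l + 2)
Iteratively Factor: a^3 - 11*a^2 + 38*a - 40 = (a - 2)*(a^2 - 9*a + 20) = (a - 5)*(a - 2)*(a - 4)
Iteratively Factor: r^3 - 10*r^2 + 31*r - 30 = (r - 5)*(r^2 - 5*r + 6) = (r - 5)*(r - 3)*(r - 2)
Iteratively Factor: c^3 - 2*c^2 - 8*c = (c + 2)*(c^2 - 4*c) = (c - 4)*(c + 2)*(c)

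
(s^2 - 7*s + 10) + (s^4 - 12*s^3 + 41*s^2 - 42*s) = s^4 - 12*s^3 + 42*s^2 - 49*s + 10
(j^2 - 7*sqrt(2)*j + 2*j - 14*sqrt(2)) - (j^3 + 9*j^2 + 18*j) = -j^3 - 8*j^2 - 16*j - 7*sqrt(2)*j - 14*sqrt(2)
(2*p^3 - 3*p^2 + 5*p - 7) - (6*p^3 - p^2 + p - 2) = -4*p^3 - 2*p^2 + 4*p - 5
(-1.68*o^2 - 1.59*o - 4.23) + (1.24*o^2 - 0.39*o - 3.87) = -0.44*o^2 - 1.98*o - 8.1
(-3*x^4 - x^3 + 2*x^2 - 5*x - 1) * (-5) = 15*x^4 + 5*x^3 - 10*x^2 + 25*x + 5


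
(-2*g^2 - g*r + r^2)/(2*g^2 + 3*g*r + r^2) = (-2*g + r)/(2*g + r)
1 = 1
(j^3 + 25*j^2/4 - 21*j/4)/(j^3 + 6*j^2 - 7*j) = (j - 3/4)/(j - 1)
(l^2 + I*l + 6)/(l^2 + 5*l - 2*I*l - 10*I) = (l + 3*I)/(l + 5)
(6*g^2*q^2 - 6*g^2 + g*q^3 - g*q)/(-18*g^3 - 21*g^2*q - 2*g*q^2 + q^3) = g*(-6*g*q^2 + 6*g - q^3 + q)/(18*g^3 + 21*g^2*q + 2*g*q^2 - q^3)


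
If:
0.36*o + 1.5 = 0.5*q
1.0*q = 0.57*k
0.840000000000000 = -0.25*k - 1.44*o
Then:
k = 3.71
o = -1.23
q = 2.12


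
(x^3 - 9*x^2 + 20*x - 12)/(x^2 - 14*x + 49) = (x^3 - 9*x^2 + 20*x - 12)/(x^2 - 14*x + 49)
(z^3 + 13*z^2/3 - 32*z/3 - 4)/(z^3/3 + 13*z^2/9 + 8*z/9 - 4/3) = 3*(3*z^3 + 13*z^2 - 32*z - 12)/(3*z^3 + 13*z^2 + 8*z - 12)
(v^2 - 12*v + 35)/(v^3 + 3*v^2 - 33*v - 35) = (v - 7)/(v^2 + 8*v + 7)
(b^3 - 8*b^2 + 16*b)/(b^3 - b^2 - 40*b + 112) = b/(b + 7)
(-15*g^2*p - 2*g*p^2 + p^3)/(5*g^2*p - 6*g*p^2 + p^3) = (3*g + p)/(-g + p)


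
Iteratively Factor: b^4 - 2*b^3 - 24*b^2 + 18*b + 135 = (b + 3)*(b^3 - 5*b^2 - 9*b + 45) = (b - 5)*(b + 3)*(b^2 - 9) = (b - 5)*(b - 3)*(b + 3)*(b + 3)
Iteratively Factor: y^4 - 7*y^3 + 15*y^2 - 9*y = (y)*(y^3 - 7*y^2 + 15*y - 9) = y*(y - 3)*(y^2 - 4*y + 3) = y*(y - 3)^2*(y - 1)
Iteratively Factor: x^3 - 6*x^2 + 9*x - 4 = (x - 1)*(x^2 - 5*x + 4) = (x - 4)*(x - 1)*(x - 1)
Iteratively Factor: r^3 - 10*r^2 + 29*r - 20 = (r - 4)*(r^2 - 6*r + 5) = (r - 4)*(r - 1)*(r - 5)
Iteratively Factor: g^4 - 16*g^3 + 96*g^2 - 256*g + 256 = (g - 4)*(g^3 - 12*g^2 + 48*g - 64) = (g - 4)^2*(g^2 - 8*g + 16) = (g - 4)^3*(g - 4)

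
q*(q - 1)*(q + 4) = q^3 + 3*q^2 - 4*q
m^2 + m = m*(m + 1)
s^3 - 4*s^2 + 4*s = s*(s - 2)^2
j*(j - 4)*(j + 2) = j^3 - 2*j^2 - 8*j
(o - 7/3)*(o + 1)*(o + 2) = o^3 + 2*o^2/3 - 5*o - 14/3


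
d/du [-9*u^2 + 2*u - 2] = 2 - 18*u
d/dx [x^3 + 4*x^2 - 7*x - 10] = 3*x^2 + 8*x - 7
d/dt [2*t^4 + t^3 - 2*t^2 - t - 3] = 8*t^3 + 3*t^2 - 4*t - 1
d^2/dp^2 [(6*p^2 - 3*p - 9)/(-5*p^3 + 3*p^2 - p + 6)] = 6*(-50*p^6 + 75*p^5 + 435*p^4 - 782*p^3 + 414*p^2 + 189*p - 117)/(125*p^9 - 225*p^8 + 210*p^7 - 567*p^6 + 582*p^5 - 351*p^4 + 649*p^3 - 342*p^2 + 108*p - 216)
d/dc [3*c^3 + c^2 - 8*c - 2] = 9*c^2 + 2*c - 8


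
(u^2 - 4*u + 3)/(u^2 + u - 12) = (u - 1)/(u + 4)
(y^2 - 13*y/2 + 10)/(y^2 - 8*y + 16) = (y - 5/2)/(y - 4)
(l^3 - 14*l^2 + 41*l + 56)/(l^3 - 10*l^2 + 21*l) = (l^2 - 7*l - 8)/(l*(l - 3))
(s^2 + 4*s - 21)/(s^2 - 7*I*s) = (s^2 + 4*s - 21)/(s*(s - 7*I))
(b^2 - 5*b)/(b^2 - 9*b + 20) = b/(b - 4)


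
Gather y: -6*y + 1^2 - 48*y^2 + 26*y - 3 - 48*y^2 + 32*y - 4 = -96*y^2 + 52*y - 6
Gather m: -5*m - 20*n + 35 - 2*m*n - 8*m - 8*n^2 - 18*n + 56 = m*(-2*n - 13) - 8*n^2 - 38*n + 91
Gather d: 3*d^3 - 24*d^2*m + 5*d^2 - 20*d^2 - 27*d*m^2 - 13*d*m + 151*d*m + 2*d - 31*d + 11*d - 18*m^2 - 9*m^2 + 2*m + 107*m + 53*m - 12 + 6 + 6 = 3*d^3 + d^2*(-24*m - 15) + d*(-27*m^2 + 138*m - 18) - 27*m^2 + 162*m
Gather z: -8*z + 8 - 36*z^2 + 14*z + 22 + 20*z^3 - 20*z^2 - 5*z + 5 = 20*z^3 - 56*z^2 + z + 35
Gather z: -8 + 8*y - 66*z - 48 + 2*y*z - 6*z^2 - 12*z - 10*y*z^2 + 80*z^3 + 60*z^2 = 8*y + 80*z^3 + z^2*(54 - 10*y) + z*(2*y - 78) - 56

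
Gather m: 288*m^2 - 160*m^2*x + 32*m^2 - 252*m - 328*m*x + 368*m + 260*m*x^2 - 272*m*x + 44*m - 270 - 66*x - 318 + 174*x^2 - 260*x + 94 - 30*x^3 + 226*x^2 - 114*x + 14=m^2*(320 - 160*x) + m*(260*x^2 - 600*x + 160) - 30*x^3 + 400*x^2 - 440*x - 480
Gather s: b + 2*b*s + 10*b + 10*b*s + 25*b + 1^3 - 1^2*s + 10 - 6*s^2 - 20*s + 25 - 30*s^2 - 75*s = 36*b - 36*s^2 + s*(12*b - 96) + 36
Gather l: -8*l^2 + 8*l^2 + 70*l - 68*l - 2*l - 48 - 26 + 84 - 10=0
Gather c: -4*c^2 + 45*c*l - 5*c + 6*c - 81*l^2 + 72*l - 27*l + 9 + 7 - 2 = -4*c^2 + c*(45*l + 1) - 81*l^2 + 45*l + 14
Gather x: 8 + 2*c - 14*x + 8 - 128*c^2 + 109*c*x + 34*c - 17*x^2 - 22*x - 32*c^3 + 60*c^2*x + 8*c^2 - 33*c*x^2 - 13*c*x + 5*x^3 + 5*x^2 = -32*c^3 - 120*c^2 + 36*c + 5*x^3 + x^2*(-33*c - 12) + x*(60*c^2 + 96*c - 36) + 16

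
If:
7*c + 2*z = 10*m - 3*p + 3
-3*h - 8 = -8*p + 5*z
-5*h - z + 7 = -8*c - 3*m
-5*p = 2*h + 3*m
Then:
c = -1654*z/4187 - 4224/4187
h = -3437*z/4187 - 2864/4187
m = 78*z/4187 - 3279/4187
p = 1328*z/4187 + 3113/4187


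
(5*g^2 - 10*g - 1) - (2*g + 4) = 5*g^2 - 12*g - 5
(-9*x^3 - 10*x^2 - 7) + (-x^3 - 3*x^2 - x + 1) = -10*x^3 - 13*x^2 - x - 6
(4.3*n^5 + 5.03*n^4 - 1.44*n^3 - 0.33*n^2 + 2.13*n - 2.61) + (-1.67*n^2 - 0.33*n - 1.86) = 4.3*n^5 + 5.03*n^4 - 1.44*n^3 - 2.0*n^2 + 1.8*n - 4.47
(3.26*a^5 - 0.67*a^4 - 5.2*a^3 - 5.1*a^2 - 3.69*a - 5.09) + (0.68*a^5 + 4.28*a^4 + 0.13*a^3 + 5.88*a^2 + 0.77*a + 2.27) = 3.94*a^5 + 3.61*a^4 - 5.07*a^3 + 0.78*a^2 - 2.92*a - 2.82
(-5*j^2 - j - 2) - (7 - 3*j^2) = -2*j^2 - j - 9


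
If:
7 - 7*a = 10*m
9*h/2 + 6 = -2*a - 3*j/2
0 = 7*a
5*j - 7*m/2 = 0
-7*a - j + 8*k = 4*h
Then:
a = 0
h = -449/300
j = 49/100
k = -1649/2400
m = 7/10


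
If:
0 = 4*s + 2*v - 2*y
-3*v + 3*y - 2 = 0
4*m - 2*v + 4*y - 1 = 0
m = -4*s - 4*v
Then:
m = -2/7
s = 1/3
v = -11/42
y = 17/42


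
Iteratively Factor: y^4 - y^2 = (y)*(y^3 - y) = y*(y + 1)*(y^2 - y) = y^2*(y + 1)*(y - 1)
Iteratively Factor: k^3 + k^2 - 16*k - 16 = (k + 1)*(k^2 - 16) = (k + 1)*(k + 4)*(k - 4)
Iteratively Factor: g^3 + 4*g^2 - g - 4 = (g - 1)*(g^2 + 5*g + 4) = (g - 1)*(g + 4)*(g + 1)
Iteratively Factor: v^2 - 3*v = (v)*(v - 3)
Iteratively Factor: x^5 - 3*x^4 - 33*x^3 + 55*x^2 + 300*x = (x)*(x^4 - 3*x^3 - 33*x^2 + 55*x + 300) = x*(x + 4)*(x^3 - 7*x^2 - 5*x + 75) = x*(x - 5)*(x + 4)*(x^2 - 2*x - 15) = x*(x - 5)*(x + 3)*(x + 4)*(x - 5)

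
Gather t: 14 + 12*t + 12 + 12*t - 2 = 24*t + 24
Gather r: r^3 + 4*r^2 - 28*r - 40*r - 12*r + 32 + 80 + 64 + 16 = r^3 + 4*r^2 - 80*r + 192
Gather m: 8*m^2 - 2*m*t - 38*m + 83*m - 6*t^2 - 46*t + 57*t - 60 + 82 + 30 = 8*m^2 + m*(45 - 2*t) - 6*t^2 + 11*t + 52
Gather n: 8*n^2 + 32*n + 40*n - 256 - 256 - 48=8*n^2 + 72*n - 560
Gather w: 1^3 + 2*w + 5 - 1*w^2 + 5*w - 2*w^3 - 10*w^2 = -2*w^3 - 11*w^2 + 7*w + 6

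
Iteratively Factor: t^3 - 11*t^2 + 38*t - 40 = (t - 2)*(t^2 - 9*t + 20) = (t - 5)*(t - 2)*(t - 4)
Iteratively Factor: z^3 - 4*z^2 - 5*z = (z - 5)*(z^2 + z) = z*(z - 5)*(z + 1)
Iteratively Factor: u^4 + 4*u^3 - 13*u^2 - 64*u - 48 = (u + 1)*(u^3 + 3*u^2 - 16*u - 48) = (u + 1)*(u + 3)*(u^2 - 16) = (u - 4)*(u + 1)*(u + 3)*(u + 4)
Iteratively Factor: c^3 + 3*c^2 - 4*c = (c)*(c^2 + 3*c - 4) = c*(c - 1)*(c + 4)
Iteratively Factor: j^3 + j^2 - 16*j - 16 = (j + 1)*(j^2 - 16) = (j - 4)*(j + 1)*(j + 4)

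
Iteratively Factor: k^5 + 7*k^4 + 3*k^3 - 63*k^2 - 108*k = (k)*(k^4 + 7*k^3 + 3*k^2 - 63*k - 108) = k*(k - 3)*(k^3 + 10*k^2 + 33*k + 36) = k*(k - 3)*(k + 3)*(k^2 + 7*k + 12) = k*(k - 3)*(k + 3)*(k + 4)*(k + 3)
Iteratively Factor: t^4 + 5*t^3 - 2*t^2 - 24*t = (t - 2)*(t^3 + 7*t^2 + 12*t) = (t - 2)*(t + 4)*(t^2 + 3*t) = (t - 2)*(t + 3)*(t + 4)*(t)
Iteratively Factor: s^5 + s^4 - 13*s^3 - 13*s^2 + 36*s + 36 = (s + 1)*(s^4 - 13*s^2 + 36) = (s - 2)*(s + 1)*(s^3 + 2*s^2 - 9*s - 18) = (s - 3)*(s - 2)*(s + 1)*(s^2 + 5*s + 6) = (s - 3)*(s - 2)*(s + 1)*(s + 2)*(s + 3)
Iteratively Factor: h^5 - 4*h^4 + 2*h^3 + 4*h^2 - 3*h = (h)*(h^4 - 4*h^3 + 2*h^2 + 4*h - 3) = h*(h - 1)*(h^3 - 3*h^2 - h + 3) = h*(h - 1)*(h + 1)*(h^2 - 4*h + 3) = h*(h - 3)*(h - 1)*(h + 1)*(h - 1)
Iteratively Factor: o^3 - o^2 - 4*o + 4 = (o - 2)*(o^2 + o - 2) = (o - 2)*(o + 2)*(o - 1)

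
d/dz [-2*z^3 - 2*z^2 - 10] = 2*z*(-3*z - 2)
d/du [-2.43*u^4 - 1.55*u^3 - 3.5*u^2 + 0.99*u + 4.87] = -9.72*u^3 - 4.65*u^2 - 7.0*u + 0.99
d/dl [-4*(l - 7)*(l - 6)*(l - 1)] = -12*l^2 + 112*l - 220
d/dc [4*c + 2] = 4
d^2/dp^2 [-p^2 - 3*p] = -2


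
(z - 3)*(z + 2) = z^2 - z - 6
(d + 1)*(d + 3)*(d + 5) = d^3 + 9*d^2 + 23*d + 15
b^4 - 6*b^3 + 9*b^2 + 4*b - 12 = (b - 3)*(b - 2)^2*(b + 1)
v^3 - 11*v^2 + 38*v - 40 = (v - 5)*(v - 4)*(v - 2)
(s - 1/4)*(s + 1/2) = s^2 + s/4 - 1/8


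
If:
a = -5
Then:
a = -5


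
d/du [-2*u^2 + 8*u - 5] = 8 - 4*u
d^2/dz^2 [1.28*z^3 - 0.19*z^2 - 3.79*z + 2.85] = 7.68*z - 0.38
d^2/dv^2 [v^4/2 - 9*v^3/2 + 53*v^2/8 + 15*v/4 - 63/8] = 6*v^2 - 27*v + 53/4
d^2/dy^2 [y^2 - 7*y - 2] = 2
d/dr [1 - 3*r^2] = -6*r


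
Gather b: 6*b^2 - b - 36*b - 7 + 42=6*b^2 - 37*b + 35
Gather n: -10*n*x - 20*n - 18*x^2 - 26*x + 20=n*(-10*x - 20) - 18*x^2 - 26*x + 20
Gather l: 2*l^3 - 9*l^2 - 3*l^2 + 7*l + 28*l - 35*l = 2*l^3 - 12*l^2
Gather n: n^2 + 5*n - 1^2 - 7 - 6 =n^2 + 5*n - 14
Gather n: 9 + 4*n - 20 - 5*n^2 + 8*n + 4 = -5*n^2 + 12*n - 7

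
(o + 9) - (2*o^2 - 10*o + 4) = -2*o^2 + 11*o + 5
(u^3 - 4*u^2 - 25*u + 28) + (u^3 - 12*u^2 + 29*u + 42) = 2*u^3 - 16*u^2 + 4*u + 70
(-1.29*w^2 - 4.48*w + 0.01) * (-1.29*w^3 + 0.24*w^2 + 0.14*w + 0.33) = 1.6641*w^5 + 5.4696*w^4 - 1.2687*w^3 - 1.0505*w^2 - 1.477*w + 0.0033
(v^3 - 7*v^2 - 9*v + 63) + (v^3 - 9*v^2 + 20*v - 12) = 2*v^3 - 16*v^2 + 11*v + 51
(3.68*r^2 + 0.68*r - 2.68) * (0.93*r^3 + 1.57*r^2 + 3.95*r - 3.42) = 3.4224*r^5 + 6.41*r^4 + 13.1112*r^3 - 14.1072*r^2 - 12.9116*r + 9.1656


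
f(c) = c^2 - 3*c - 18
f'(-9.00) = -21.00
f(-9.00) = 90.00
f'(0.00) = -3.00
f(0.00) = -18.00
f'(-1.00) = -5.00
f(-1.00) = -14.00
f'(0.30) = -2.40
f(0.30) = -18.81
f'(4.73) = 6.46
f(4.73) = -9.82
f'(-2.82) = -8.64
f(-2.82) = -1.59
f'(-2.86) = -8.72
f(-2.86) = -1.24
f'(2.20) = 1.40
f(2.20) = -19.76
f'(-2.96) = -8.92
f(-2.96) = -0.36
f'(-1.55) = -6.10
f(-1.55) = -10.95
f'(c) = 2*c - 3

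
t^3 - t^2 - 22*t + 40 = (t - 4)*(t - 2)*(t + 5)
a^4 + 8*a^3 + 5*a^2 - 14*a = a*(a - 1)*(a + 2)*(a + 7)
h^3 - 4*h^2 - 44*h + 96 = (h - 8)*(h - 2)*(h + 6)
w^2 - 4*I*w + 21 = (w - 7*I)*(w + 3*I)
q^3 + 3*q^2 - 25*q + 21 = (q - 3)*(q - 1)*(q + 7)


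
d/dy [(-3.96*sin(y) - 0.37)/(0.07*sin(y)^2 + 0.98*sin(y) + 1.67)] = (0.2772*sin(y)^2 + 0.0518000000000001*sin(y) - 6.2506)*cos(y)/(0.0049*sin(y)^4 + 0.1372*sin(y)^3 + 1.1942*sin(y)^2 + 3.2732*sin(y) + 2.7889)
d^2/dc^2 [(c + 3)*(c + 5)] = 2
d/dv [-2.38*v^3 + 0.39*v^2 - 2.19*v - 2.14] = -7.14*v^2 + 0.78*v - 2.19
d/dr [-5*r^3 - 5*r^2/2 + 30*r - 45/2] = -15*r^2 - 5*r + 30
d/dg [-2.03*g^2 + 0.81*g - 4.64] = 0.81 - 4.06*g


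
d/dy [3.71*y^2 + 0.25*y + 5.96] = 7.42*y + 0.25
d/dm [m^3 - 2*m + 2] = 3*m^2 - 2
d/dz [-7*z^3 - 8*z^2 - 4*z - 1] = -21*z^2 - 16*z - 4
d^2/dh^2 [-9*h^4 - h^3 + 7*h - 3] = 6*h*(-18*h - 1)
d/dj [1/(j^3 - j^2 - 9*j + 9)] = (-3*j^2 + 2*j + 9)/(j^3 - j^2 - 9*j + 9)^2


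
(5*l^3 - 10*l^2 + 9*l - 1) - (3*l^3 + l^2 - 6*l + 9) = 2*l^3 - 11*l^2 + 15*l - 10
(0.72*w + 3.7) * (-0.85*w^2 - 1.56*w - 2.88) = -0.612*w^3 - 4.2682*w^2 - 7.8456*w - 10.656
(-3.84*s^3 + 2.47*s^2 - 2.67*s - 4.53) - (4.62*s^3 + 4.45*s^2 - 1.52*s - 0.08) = -8.46*s^3 - 1.98*s^2 - 1.15*s - 4.45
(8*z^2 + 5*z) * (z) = 8*z^3 + 5*z^2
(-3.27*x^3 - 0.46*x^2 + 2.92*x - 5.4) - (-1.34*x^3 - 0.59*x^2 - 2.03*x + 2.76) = -1.93*x^3 + 0.13*x^2 + 4.95*x - 8.16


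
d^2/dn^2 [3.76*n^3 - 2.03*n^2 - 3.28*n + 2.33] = 22.56*n - 4.06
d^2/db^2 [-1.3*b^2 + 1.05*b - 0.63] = -2.60000000000000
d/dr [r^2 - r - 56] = 2*r - 1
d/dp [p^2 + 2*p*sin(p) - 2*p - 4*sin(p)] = 2*p*cos(p) + 2*p + 2*sin(p) - 4*cos(p) - 2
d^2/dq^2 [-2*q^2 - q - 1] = -4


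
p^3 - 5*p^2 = p^2*(p - 5)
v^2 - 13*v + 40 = (v - 8)*(v - 5)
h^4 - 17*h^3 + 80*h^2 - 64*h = h*(h - 8)^2*(h - 1)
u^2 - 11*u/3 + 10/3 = (u - 2)*(u - 5/3)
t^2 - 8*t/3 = t*(t - 8/3)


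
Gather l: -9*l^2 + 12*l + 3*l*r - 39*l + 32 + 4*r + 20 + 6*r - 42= -9*l^2 + l*(3*r - 27) + 10*r + 10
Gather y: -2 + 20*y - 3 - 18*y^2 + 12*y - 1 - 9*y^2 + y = -27*y^2 + 33*y - 6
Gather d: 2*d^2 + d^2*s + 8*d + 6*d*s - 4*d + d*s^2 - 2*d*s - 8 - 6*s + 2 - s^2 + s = d^2*(s + 2) + d*(s^2 + 4*s + 4) - s^2 - 5*s - 6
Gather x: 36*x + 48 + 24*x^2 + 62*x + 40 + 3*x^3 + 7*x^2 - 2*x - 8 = 3*x^3 + 31*x^2 + 96*x + 80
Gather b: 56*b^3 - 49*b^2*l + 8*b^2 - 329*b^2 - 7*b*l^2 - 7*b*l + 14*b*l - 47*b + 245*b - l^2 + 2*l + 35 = 56*b^3 + b^2*(-49*l - 321) + b*(-7*l^2 + 7*l + 198) - l^2 + 2*l + 35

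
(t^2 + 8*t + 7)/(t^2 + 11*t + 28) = (t + 1)/(t + 4)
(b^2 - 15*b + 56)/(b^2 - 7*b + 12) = (b^2 - 15*b + 56)/(b^2 - 7*b + 12)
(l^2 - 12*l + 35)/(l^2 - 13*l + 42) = (l - 5)/(l - 6)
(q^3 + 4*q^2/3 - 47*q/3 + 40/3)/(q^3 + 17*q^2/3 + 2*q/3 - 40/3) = (3*q^2 - 11*q + 8)/(3*q^2 + 2*q - 8)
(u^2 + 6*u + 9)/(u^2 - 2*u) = (u^2 + 6*u + 9)/(u*(u - 2))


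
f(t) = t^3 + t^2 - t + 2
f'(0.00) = -1.00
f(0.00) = 2.00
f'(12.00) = 455.00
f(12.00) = 1862.00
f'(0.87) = 3.01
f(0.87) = 2.55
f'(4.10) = 57.63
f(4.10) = 83.63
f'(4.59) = 71.38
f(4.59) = 115.18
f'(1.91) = 13.76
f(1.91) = 10.71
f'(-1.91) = 6.12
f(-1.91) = 0.59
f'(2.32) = 19.79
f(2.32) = 17.55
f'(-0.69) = -0.95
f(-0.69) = 2.84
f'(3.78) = 49.43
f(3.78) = 66.52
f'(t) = 3*t^2 + 2*t - 1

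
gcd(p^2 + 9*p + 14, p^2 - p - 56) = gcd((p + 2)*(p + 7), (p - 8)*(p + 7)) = p + 7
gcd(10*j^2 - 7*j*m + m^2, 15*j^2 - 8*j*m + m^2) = 5*j - m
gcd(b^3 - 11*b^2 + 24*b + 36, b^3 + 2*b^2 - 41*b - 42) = b^2 - 5*b - 6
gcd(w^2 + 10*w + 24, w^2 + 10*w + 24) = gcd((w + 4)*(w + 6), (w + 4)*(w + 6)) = w^2 + 10*w + 24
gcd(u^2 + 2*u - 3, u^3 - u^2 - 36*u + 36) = u - 1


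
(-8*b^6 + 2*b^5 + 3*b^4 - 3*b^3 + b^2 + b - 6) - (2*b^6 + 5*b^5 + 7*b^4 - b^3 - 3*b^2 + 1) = -10*b^6 - 3*b^5 - 4*b^4 - 2*b^3 + 4*b^2 + b - 7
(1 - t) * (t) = -t^2 + t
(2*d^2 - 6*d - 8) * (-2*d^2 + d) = -4*d^4 + 14*d^3 + 10*d^2 - 8*d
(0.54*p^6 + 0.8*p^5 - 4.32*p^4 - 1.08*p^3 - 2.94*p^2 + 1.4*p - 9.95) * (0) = 0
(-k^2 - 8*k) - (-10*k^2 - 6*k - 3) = 9*k^2 - 2*k + 3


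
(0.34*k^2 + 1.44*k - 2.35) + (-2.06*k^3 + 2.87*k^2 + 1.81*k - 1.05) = -2.06*k^3 + 3.21*k^2 + 3.25*k - 3.4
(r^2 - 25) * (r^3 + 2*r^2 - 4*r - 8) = r^5 + 2*r^4 - 29*r^3 - 58*r^2 + 100*r + 200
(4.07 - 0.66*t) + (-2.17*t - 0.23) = 3.84 - 2.83*t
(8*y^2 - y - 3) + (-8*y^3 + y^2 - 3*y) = -8*y^3 + 9*y^2 - 4*y - 3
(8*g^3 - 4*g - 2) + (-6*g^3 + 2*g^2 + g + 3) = 2*g^3 + 2*g^2 - 3*g + 1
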